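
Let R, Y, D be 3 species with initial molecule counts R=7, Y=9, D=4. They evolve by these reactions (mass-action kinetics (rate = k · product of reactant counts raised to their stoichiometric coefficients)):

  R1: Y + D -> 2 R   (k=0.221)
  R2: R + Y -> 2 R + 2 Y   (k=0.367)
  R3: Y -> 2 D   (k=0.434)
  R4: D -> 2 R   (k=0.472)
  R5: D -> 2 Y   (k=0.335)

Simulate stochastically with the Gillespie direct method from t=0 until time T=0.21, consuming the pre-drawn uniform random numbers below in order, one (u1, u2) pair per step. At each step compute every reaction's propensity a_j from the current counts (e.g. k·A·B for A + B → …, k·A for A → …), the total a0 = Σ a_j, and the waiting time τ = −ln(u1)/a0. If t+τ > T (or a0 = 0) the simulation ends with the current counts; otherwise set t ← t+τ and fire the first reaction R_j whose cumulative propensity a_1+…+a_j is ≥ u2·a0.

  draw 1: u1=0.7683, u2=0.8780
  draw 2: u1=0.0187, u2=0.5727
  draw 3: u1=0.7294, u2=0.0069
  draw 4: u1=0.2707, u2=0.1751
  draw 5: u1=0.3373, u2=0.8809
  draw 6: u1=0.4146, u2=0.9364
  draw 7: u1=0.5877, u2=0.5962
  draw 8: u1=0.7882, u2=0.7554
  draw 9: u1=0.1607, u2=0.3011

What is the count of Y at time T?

Y at T = 8

t=0.000: R=7 Y=9 D=4
Draw 1: a1=7.956, a2=23.121, a3=3.906, a4=1.888, a5=1.340, a0=38.211; τ=−ln(0.7683)/38.211=0.007 → t=0.007; u2·a0=0.8780·38.211=33.549; a1+a2=31.077 < 33.549 ≤ a1+…+a3=34.983 → R3 fires; R=7 Y=8 D=6
Draw 2: a1=10.608, a2=20.552, a3=3.472, a4=2.832, a5=2.010, a0=39.474; τ=−ln(0.0187)/39.474=0.101 → t=0.108; u2·a0=0.5727·39.474=22.607; a1=10.608 < 22.607 ≤ a1+a2=31.160 → R2 fires; R=8 Y=9 D=6
Draw 3: a1=11.934, a2=26.424, a3=3.906, a4=2.832, a5=2.010, a0=47.106; τ=−ln(0.7294)/47.106=0.007 → t=0.114; u2·a0=0.0069·47.106=0.325 ≤ a1=11.934 → R1 fires; R=10 Y=8 D=5
Draw 4: a1=8.840, a2=29.360, a3=3.472, a4=2.360, a5=1.675, a0=45.707; τ=−ln(0.2707)/45.707=0.029 → t=0.143; u2·a0=0.1751·45.707=8.003 ≤ a1=8.840 → R1 fires; R=12 Y=7 D=4
Draw 5: a1=6.188, a2=30.828, a3=3.038, a4=1.888, a5=1.340, a0=43.282; τ=−ln(0.3373)/43.282=0.025 → t=0.168; u2·a0=0.8809·43.282=38.127; a1+a2=37.016 < 38.127 ≤ a1+…+a3=40.054 → R3 fires; R=12 Y=6 D=6
Draw 6: a1=7.956, a2=26.424, a3=2.604, a4=2.832, a5=2.010, a0=41.826; τ=−ln(0.4146)/41.826=0.021 → t=0.189; u2·a0=0.9364·41.826=39.166; a1+…+a3=36.984 < 39.166 ≤ a1+…+a4=39.816 → R4 fires; R=14 Y=6 D=5
Draw 7: a1=6.630, a2=30.828, a3=2.604, a4=2.360, a5=1.675, a0=44.097; τ=−ln(0.5877)/44.097=0.012 → t=0.201; u2·a0=0.5962·44.097=26.291; a1=6.630 < 26.291 ≤ a1+a2=37.458 → R2 fires; R=15 Y=7 D=5
Draw 8: a1=7.735, a2=38.535, a3=3.038, a4=2.360, a5=1.675, a0=53.343; τ=−ln(0.7882)/53.343=0.004 → t=0.206; u2·a0=0.7554·53.343=40.295; a1=7.735 < 40.295 ≤ a1+a2=46.270 → R2 fires; R=16 Y=8 D=5
Draw 9: a1=8.840, a2=46.976, a3=3.472, a4=2.360, a5=1.675, a0=63.323; τ=−ln(0.1607)/63.323=0.029 → t=0.235 > T=0.21: stop.
Read off Y at T=0.21: 8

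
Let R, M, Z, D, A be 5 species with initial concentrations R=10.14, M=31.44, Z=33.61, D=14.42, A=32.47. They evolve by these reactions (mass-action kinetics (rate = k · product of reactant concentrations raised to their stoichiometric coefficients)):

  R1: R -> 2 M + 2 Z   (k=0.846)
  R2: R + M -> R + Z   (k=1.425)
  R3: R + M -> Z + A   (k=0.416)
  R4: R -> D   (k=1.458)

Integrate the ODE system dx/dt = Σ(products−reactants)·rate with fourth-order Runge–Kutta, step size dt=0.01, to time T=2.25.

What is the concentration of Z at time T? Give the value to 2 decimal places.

RK4 with dt=0.01: 225 steps to T=2.25. Trajectory (selected grid times):
t=0.00: R=10.14 M=31.44 Z=33.61 D=14.42 A=32.47
t=0.25: R=1.69 M=5.83 Z=62.58 D=15.87 A=38.64
t=0.50: R=0.58 M=3.98 Z=65.29 D=16.24 A=39.15
t=0.75: R=0.22 M=3.50 Z=66.09 D=16.38 A=39.30
t=1.00: R=0.09 M=3.33 Z=66.38 D=16.43 A=39.35
t=1.25: R=0.04 M=3.27 Z=66.49 D=16.45 A=39.37
t=1.50: R=0.01 M=3.25 Z=66.53 D=16.46 A=39.38
t=1.75: R=0.01 M=3.24 Z=66.55 D=16.46 A=39.38
t=2.00: R=0.00 M=3.23 Z=66.56 D=16.46 A=39.38
t=2.25: R=0.00 M=3.23 Z=66.56 D=16.46 A=39.38
Read off Z at T=2.25: 66.56

Z at T = 66.56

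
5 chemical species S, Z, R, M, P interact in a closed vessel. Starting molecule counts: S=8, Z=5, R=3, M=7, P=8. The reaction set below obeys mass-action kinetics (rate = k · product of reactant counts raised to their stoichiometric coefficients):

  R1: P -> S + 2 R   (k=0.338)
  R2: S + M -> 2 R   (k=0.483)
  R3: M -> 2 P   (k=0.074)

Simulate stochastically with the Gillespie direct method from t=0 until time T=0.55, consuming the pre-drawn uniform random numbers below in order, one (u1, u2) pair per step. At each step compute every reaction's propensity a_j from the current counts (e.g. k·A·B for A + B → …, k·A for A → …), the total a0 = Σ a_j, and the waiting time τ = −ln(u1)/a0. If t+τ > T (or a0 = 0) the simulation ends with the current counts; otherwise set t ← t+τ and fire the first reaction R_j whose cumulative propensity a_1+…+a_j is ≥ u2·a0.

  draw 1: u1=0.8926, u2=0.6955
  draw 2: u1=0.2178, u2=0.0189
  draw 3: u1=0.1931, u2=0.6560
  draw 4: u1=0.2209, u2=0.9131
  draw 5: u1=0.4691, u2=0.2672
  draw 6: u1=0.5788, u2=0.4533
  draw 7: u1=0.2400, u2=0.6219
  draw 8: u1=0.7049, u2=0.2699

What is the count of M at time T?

M at T = 1

t=0.000: S=8 Z=5 R=3 M=7 P=8
Draw 1: a1=2.704, a2=27.048, a3=0.518, a0=30.270; τ=−ln(0.8926)/30.270=0.004 → t=0.004; u2·a0=0.6955·30.270=21.053; a1=2.704 < 21.053 ≤ a1+a2=29.752 → R2 fires; S=7 Z=5 R=5 M=6 P=8
Draw 2: a1=2.704, a2=20.286, a3=0.444, a0=23.434; τ=−ln(0.2178)/23.434=0.065 → t=0.069; u2·a0=0.0189·23.434=0.443 ≤ a1=2.704 → R1 fires; S=8 Z=5 R=7 M=6 P=7
Draw 3: a1=2.366, a2=23.184, a3=0.444, a0=25.994; τ=−ln(0.1931)/25.994=0.063 → t=0.132; u2·a0=0.6560·25.994=17.052; a1=2.366 < 17.052 ≤ a1+a2=25.550 → R2 fires; S=7 Z=5 R=9 M=5 P=7
Draw 4: a1=2.366, a2=16.905, a3=0.370, a0=19.641; τ=−ln(0.2209)/19.641=0.077 → t=0.209; u2·a0=0.9131·19.641=17.934; a1=2.366 < 17.934 ≤ a1+a2=19.271 → R2 fires; S=6 Z=5 R=11 M=4 P=7
Draw 5: a1=2.366, a2=11.592, a3=0.296, a0=14.254; τ=−ln(0.4691)/14.254=0.053 → t=0.262; u2·a0=0.2672·14.254=3.809; a1=2.366 < 3.809 ≤ a1+a2=13.958 → R2 fires; S=5 Z=5 R=13 M=3 P=7
Draw 6: a1=2.366, a2=7.245, a3=0.222, a0=9.833; τ=−ln(0.5788)/9.833=0.056 → t=0.318; u2·a0=0.4533·9.833=4.457; a1=2.366 < 4.457 ≤ a1+a2=9.611 → R2 fires; S=4 Z=5 R=15 M=2 P=7
Draw 7: a1=2.366, a2=3.864, a3=0.148, a0=6.378; τ=−ln(0.2400)/6.378=0.224 → t=0.541; u2·a0=0.6219·6.378=3.966; a1=2.366 < 3.966 ≤ a1+a2=6.230 → R2 fires; S=3 Z=5 R=17 M=1 P=7
Draw 8: a1=2.366, a2=1.449, a3=0.074, a0=3.889; τ=−ln(0.7049)/3.889=0.090 → t=0.631 > T=0.55: stop.
Read off M at T=0.55: 1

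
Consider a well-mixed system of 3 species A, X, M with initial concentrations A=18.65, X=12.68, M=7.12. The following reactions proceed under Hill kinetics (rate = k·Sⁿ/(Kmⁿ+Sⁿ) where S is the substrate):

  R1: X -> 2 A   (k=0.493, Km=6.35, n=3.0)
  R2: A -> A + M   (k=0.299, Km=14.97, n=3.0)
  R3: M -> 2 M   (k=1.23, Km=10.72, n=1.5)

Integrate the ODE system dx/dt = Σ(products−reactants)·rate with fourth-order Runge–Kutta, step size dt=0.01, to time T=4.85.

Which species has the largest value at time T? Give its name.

Dominant species at T: A

RK4 with dt=0.01: 485 steps to T=4.85. Trajectory (selected grid times):
t=0.00: A=18.65 X=12.68 M=7.12
t=0.54: A=19.12 X=12.44 M=7.47
t=1.08: A=19.59 X=12.21 M=7.83
t=1.62: A=20.06 X=11.98 M=8.20
t=2.16: A=20.52 X=11.75 M=8.59
t=2.69: A=20.97 X=11.52 M=8.98
t=3.23: A=21.42 X=11.29 M=9.39
t=3.77: A=21.87 X=11.07 M=9.82
t=4.31: A=22.32 X=10.85 M=10.26
t=4.85: A=22.76 X=10.63 M=10.71
At T=4.85: A=22.76 X=10.63 M=10.71; the largest is A.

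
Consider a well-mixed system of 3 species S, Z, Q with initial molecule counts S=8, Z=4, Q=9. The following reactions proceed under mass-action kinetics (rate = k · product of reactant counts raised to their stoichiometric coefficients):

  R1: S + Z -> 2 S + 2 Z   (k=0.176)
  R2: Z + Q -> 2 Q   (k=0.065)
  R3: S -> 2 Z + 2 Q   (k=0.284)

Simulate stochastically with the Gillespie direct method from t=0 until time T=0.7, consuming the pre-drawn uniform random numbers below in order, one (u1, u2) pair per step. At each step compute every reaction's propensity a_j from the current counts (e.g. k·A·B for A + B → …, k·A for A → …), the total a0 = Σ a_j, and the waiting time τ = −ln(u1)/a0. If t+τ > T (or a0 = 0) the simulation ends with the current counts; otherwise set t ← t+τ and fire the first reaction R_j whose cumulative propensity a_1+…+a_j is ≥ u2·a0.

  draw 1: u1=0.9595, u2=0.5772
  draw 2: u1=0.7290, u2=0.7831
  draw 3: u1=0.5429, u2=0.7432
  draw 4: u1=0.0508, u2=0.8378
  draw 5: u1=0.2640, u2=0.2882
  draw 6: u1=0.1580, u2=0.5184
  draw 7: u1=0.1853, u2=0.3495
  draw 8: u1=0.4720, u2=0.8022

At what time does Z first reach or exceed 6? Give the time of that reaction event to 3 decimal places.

Threshold first reached at t = 0.382

t=0.000: S=8 Z=4 Q=9
Draw 1: a1=5.632, a2=2.340, a3=2.272, a0=10.244; τ=−ln(0.9595)/10.244=0.004 → t=0.004; u2·a0=0.5772·10.244=5.913; a1=5.632 < 5.913 ≤ a1+a2=7.972 → R2 fires; S=8 Z=3 Q=10
Draw 2: a1=4.224, a2=1.950, a3=2.272, a0=8.446; τ=−ln(0.7290)/8.446=0.037 → t=0.041; u2·a0=0.7831·8.446=6.614; a1+a2=6.174 < 6.614 ≤ a1+…+a3=8.446 → R3 fires; S=7 Z=5 Q=12
Draw 3: a1=6.160, a2=3.900, a3=1.988, a0=12.048; τ=−ln(0.5429)/12.048=0.051 → t=0.092; u2·a0=0.7432·12.048=8.954; a1=6.160 < 8.954 ≤ a1+a2=10.060 → R2 fires; S=7 Z=4 Q=13
Draw 4: a1=4.928, a2=3.380, a3=1.988, a0=10.296; τ=−ln(0.0508)/10.296=0.289 → t=0.382; u2·a0=0.8378·10.296=8.626; a1+a2=8.308 < 8.626 ≤ a1+…+a3=10.296 → R3 fires; S=6 Z=6 Q=15
Draw 5: a1=6.336, a2=5.850, a3=1.704, a0=13.890; τ=−ln(0.2640)/13.890=0.096 → t=0.477; u2·a0=0.2882·13.890=4.003 ≤ a1=6.336 → R1 fires; S=7 Z=7 Q=15
Draw 6: a1=8.624, a2=6.825, a3=1.988, a0=17.437; τ=−ln(0.1580)/17.437=0.106 → t=0.583; u2·a0=0.5184·17.437=9.039; a1=8.624 < 9.039 ≤ a1+a2=15.449 → R2 fires; S=7 Z=6 Q=16
Draw 7: a1=7.392, a2=6.240, a3=1.988, a0=15.620; τ=−ln(0.1853)/15.620=0.108 → t=0.691; u2·a0=0.3495·15.620=5.459 ≤ a1=7.392 → R1 fires; S=8 Z=7 Q=16
Draw 8: a1=9.856, a2=7.280, a3=2.272, a0=19.408; τ=−ln(0.4720)/19.408=0.039 → t=0.730 > T=0.7: stop.
Z first becomes ≥ 6 when it reaches 6 at the event at t=0.382.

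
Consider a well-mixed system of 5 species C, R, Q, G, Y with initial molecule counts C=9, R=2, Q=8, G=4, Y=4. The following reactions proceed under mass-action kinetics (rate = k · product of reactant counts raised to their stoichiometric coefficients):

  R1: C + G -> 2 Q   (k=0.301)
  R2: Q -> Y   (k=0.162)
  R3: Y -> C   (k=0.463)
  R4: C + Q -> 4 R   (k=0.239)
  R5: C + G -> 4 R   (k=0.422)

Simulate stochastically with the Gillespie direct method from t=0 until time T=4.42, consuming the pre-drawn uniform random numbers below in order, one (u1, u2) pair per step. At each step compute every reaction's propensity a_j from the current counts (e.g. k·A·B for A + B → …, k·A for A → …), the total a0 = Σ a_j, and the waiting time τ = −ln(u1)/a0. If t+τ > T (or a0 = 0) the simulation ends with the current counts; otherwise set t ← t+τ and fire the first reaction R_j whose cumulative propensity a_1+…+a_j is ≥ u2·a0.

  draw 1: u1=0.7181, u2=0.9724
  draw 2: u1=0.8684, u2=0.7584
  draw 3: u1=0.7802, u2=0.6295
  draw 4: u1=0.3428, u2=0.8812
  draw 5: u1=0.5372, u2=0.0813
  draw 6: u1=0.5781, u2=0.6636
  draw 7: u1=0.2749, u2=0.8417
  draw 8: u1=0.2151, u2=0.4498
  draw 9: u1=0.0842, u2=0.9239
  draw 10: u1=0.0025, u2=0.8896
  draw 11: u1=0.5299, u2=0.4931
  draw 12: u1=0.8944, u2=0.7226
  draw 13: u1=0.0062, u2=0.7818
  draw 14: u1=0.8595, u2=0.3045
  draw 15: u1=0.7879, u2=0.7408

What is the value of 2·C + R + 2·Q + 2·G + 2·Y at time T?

Check how each reaction changes W = 2·C + R + 2·Q + 2·G + 2·Y (weight of products minus weight of reactants):
R1: C + G -> 2 Q: (2·2) − (2·1 + 2·1) = 4 − 4 = 0
R2: Q -> Y: (2·1) − (2·1) = 2 − 2 = 0
R3: Y -> C: (2·1) − (2·1) = 2 − 2 = 0
R4: C + Q -> 4 R: (1·4) − (2·1 + 2·1) = 4 − 4 = 0
R5: C + G -> 4 R: (1·4) − (2·1 + 2·1) = 4 − 4 = 0
Every reaction leaves W unchanged, so W is conserved and no simulation is needed: W(T) = W(0) = 2·9 + 2 + 2·8 + 2·4 + 2·4 = 52

Value at T = 52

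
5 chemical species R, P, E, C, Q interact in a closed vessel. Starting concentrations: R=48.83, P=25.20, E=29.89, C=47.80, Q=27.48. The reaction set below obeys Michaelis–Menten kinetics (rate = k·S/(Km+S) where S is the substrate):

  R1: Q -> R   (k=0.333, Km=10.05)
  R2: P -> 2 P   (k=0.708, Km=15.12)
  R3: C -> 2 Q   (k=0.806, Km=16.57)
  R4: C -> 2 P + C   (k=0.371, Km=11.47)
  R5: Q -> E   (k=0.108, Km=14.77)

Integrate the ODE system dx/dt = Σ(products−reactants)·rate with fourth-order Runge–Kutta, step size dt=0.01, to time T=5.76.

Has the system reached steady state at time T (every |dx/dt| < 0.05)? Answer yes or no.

Steady state at T: no

RK4 with dt=0.01: 576 steps to T=5.76. Trajectory (selected grid times):
t=0.00: R=48.83 P=25.20 E=29.89 C=47.80 Q=27.48
t=0.64: R=48.99 P=25.87 E=29.94 C=47.42 Q=28.04
t=1.28: R=49.14 P=26.54 E=29.98 C=47.04 Q=28.60
t=1.92: R=49.30 P=27.21 E=30.03 C=46.65 Q=29.16
t=2.56: R=49.46 P=27.88 E=30.07 C=46.27 Q=29.72
t=3.20: R=49.62 P=28.56 E=30.12 C=45.89 Q=30.27
t=3.84: R=49.78 P=29.23 E=30.17 C=45.52 Q=30.82
t=4.48: R=49.94 P=29.91 E=30.21 C=45.14 Q=31.37
t=5.12: R=50.10 P=30.59 E=30.26 C=44.76 Q=31.91
t=5.76: R=50.27 P=31.28 E=30.31 C=44.39 Q=32.46
Rates at T: R1=0.2543, R2=0.4773, R3=0.5869, R4=0.2948, R5=0.0742
dx/dt at T (Σ net stoichiometry × rate): R=+0.2543, P=+1.0669, E=+0.0742, C=-0.5869, Q=+0.8453
Largest |dx/dt| is |+1.0669| (P) ≥ 0.05 → not steady.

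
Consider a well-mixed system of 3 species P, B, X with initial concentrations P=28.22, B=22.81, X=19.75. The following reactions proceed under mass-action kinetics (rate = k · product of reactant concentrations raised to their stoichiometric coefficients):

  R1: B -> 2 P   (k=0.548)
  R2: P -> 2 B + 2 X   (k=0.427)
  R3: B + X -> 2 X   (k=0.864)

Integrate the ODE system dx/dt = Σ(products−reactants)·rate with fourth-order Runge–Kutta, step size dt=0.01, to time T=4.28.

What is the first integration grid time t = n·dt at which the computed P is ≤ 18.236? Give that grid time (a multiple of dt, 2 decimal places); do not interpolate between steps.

Threshold first reached at t = 1.15

RK4 with dt=0.01: 428 steps to T=4.28. Trajectory (selected grid times):
t=0.00: P=28.22 B=22.81 X=19.75
t=0.48: P=23.99 B=0.38 X=63.26
t=0.95: P=19.77 B=0.24 X=80.83
t=1.14: P=18.27 B=0.21 X=87.01
t=1.15: P=18.20 B=0.21 X=87.32
t=1.43: P=16.20 B=0.17 X=95.55
t=1.90: P=13.32 B=0.12 X=107.37
t=2.38: P=10.90 B=0.09 X=117.27
t=2.85: P=8.96 B=0.07 X=125.22
t=3.33: P=7.33 B=0.05 X=131.87
t=3.80: P=6.02 B=0.04 X=137.21
t=4.28: P=4.92 B=0.03 X=141.68
P(1.14)=18.273 > 18.236 but P(1.15)=18.198 ≤ 18.236, so the first grid time is t=1.15.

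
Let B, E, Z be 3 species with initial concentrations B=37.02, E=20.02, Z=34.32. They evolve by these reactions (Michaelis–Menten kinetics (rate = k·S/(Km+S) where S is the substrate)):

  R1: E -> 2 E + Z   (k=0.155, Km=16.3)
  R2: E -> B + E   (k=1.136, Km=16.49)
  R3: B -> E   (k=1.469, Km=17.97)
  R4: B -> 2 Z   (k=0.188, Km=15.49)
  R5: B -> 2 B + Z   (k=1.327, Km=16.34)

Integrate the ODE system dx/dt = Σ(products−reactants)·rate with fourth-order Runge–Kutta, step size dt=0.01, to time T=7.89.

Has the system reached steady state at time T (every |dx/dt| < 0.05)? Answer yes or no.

Steady state at T: no

RK4 with dt=0.01: 789 steps to T=7.89. Trajectory (selected grid times):
t=0.00: B=37.02 E=20.02 Z=34.32
t=0.88: B=37.40 E=20.97 Z=35.44
t=1.75: B=37.78 E=21.91 Z=36.55
t=2.63: B=38.18 E=22.87 Z=37.68
t=3.51: B=38.58 E=23.83 Z=38.82
t=4.38: B=38.99 E=24.78 Z=39.95
t=5.26: B=39.42 E=25.75 Z=41.09
t=6.14: B=39.85 E=26.72 Z=42.24
t=7.01: B=40.29 E=27.69 Z=43.38
t=7.89: B=40.73 E=28.67 Z=44.54
Rates at T: R1=0.0988, R2=0.7212, R3=1.0193, R4=0.1362, R5=0.9471
dx/dt at T (Σ net stoichiometry × rate): B=+0.5128, E=+1.1181, Z=+1.3183
Largest |dx/dt| is |+1.3183| (Z) ≥ 0.05 → not steady.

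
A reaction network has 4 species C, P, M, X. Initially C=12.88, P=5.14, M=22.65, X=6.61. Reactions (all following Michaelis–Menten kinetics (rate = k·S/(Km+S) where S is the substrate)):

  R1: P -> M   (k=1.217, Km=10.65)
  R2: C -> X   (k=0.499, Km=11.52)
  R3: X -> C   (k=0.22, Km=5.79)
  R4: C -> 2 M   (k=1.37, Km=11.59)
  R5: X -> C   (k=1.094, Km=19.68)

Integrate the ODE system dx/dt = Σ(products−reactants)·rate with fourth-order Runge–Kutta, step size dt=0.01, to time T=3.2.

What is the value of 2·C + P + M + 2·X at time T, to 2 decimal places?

Check how each reaction changes W = 2·C + P + M + 2·X (weight of products minus weight of reactants):
R1: P -> M: (1·1) − (1·1) = 1 − 1 = 0
R2: C -> X: (2·1) − (2·1) = 2 − 2 = 0
R3: X -> C: (2·1) − (2·1) = 2 − 2 = 0
R4: C -> 2 M: (1·2) − (2·1) = 2 − 2 = 0
R5: X -> C: (2·1) − (2·1) = 2 − 2 = 0
Every reaction leaves W unchanged, so W is conserved and no simulation is needed: W(T) = W(0) = 2·12.88 + 5.14 + 22.65 + 2·6.61 = 66.77

Value at T = 66.77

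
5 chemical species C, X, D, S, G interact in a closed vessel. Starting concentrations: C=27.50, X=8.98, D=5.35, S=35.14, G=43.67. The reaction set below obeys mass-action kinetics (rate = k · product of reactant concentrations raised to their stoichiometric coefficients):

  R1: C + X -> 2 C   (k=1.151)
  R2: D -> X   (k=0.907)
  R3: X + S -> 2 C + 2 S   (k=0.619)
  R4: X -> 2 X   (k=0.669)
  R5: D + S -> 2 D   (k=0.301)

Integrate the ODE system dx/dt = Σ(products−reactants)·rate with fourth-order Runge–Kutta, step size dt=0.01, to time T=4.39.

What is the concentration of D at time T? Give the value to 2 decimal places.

RK4 with dt=0.01: 439 steps to T=4.39. Trajectory (selected grid times):
t=0.00: C=27.50 X=8.98 D=5.35 S=35.14 G=43.67
t=0.49: C=51.54 X=0.51 D=32.76 S=1.13 G=43.67
t=0.98: C=64.02 X=0.28 D=21.81 S=0.02 G=43.67
t=1.46: C=71.91 X=0.16 D=14.13 S=0.00 G=43.67
t=1.95: C=77.09 X=0.09 D=9.06 S=0.00 G=43.67
t=2.44: C=80.40 X=0.06 D=5.81 S=0.00 G=43.67
t=2.93: C=82.52 X=0.04 D=3.72 S=0.00 G=43.67
t=3.41: C=83.86 X=0.02 D=2.41 S=0.00 G=43.67
t=3.90: C=84.74 X=0.01 D=1.55 S=0.00 G=43.67
t=4.39: C=85.30 X=0.01 D=0.99 S=0.00 G=43.67
Read off D at T=4.39: 0.99

D at T = 0.99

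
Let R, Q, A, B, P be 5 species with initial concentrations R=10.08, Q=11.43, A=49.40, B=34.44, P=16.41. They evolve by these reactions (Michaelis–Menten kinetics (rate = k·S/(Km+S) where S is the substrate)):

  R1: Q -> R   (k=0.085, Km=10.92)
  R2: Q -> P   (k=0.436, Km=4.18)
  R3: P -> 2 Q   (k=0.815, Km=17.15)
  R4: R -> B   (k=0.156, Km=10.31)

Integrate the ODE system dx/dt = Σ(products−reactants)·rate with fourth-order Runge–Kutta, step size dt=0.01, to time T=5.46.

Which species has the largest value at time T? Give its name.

RK4 with dt=0.01: 546 steps to T=5.46. Trajectory (selected grid times):
t=0.00: R=10.08 Q=11.43 A=49.40 B=34.44 P=16.41
t=0.61: R=10.06 Q=11.69 A=49.40 B=34.49 P=16.36
t=1.21: R=10.04 Q=11.95 A=49.40 B=34.53 P=16.32
t=1.82: R=10.02 Q=12.21 A=49.40 B=34.58 P=16.27
t=2.43: R=10.00 Q=12.47 A=49.40 B=34.63 P=16.23
t=3.03: R=9.98 Q=12.72 A=49.40 B=34.67 P=16.19
t=3.64: R=9.96 Q=12.97 A=49.40 B=34.72 P=16.15
t=4.25: R=9.94 Q=13.23 A=49.40 B=34.77 P=16.11
t=4.85: R=9.93 Q=13.47 A=49.40 B=34.81 P=16.07
t=5.46: R=9.91 Q=13.72 A=49.40 B=34.86 P=16.03
At T=5.46: R=9.91 Q=13.72 A=49.40 B=34.86 P=16.03; the largest is A.

Dominant species at T: A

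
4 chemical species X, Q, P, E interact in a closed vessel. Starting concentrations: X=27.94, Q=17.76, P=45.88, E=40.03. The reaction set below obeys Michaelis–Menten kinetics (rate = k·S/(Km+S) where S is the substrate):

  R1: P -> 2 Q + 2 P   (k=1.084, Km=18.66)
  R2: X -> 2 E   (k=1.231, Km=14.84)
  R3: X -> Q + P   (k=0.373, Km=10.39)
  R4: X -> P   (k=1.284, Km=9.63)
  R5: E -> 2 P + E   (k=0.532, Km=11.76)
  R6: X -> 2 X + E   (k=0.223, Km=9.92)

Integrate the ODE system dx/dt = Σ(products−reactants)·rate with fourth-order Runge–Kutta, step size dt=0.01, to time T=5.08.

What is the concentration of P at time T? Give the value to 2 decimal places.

RK4 with dt=0.01: 508 steps to T=5.08. Trajectory (selected grid times):
t=0.00: X=27.94 Q=17.76 P=45.88 E=40.03
t=0.56: X=26.90 Q=18.78 P=47.46 E=41.02
t=1.13: X=25.86 Q=19.82 P=49.07 E=42.01
t=1.69: X=24.84 Q=20.85 P=50.64 E=42.97
t=2.26: X=23.82 Q=21.91 P=52.25 E=43.93
t=2.82: X=22.84 Q=22.95 P=53.82 E=44.86
t=3.39: X=21.85 Q=24.02 P=55.42 E=45.79
t=3.95: X=20.89 Q=25.07 P=56.99 E=46.69
t=4.52: X=19.93 Q=26.15 P=58.58 E=47.59
t=5.08: X=19.00 Q=27.21 P=60.13 E=48.45
Read off P at T=5.08: 60.13

P at T = 60.13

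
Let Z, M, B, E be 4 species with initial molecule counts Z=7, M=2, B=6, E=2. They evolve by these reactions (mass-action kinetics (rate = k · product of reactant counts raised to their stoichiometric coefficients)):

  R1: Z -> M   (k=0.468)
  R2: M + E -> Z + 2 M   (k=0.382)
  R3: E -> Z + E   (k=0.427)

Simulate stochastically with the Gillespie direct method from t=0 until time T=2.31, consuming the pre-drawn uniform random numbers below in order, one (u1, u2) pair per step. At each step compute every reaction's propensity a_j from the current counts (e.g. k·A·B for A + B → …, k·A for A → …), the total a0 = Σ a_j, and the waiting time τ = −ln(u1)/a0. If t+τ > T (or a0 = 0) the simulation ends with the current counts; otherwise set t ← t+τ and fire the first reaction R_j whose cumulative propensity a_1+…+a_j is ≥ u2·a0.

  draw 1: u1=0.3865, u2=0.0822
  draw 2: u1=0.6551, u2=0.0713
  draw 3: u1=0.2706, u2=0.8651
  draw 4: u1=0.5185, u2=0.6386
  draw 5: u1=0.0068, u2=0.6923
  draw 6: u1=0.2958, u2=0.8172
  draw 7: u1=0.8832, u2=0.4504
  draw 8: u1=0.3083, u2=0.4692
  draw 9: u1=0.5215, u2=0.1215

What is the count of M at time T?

t=0.000: Z=7 M=2 B=6 E=2
Draw 1: a1=3.276, a2=1.528, a3=0.854, a0=5.658; τ=−ln(0.3865)/5.658=0.168 → t=0.168; u2·a0=0.0822·5.658=0.465 ≤ a1=3.276 → R1 fires; Z=6 M=3 B=6 E=2
Draw 2: a1=2.808, a2=2.292, a3=0.854, a0=5.954; τ=−ln(0.6551)/5.954=0.071 → t=0.239; u2·a0=0.0713·5.954=0.425 ≤ a1=2.808 → R1 fires; Z=5 M=4 B=6 E=2
Draw 3: a1=2.340, a2=3.056, a3=0.854, a0=6.250; τ=−ln(0.2706)/6.250=0.209 → t=0.448; u2·a0=0.8651·6.250=5.407; a1+a2=5.396 < 5.407 ≤ a1+…+a3=6.250 → R3 fires; Z=6 M=4 B=6 E=2
Draw 4: a1=2.808, a2=3.056, a3=0.854, a0=6.718; τ=−ln(0.5185)/6.718=0.098 → t=0.546; u2·a0=0.6386·6.718=4.290; a1=2.808 < 4.290 ≤ a1+a2=5.864 → R2 fires; Z=7 M=5 B=6 E=1
Draw 5: a1=3.276, a2=1.910, a3=0.427, a0=5.613; τ=−ln(0.0068)/5.613=0.889 → t=1.435; u2·a0=0.6923·5.613=3.886; a1=3.276 < 3.886 ≤ a1+a2=5.186 → R2 fires; Z=8 M=6 B=6 E=0
Draw 6: a1=3.744, a2=0.000, a3=0.000, a0=3.744; τ=−ln(0.2958)/3.744=0.325 → t=1.760; u2·a0=0.8172·3.744=3.060 ≤ a1=3.744 → R1 fires; Z=7 M=7 B=6 E=0
Draw 7: a1=3.276, a2=0.000, a3=0.000, a0=3.276; τ=−ln(0.8832)/3.276=0.038 → t=1.798; u2·a0=0.4504·3.276=1.476 ≤ a1=3.276 → R1 fires; Z=6 M=8 B=6 E=0
Draw 8: a1=2.808, a2=0.000, a3=0.000, a0=2.808; τ=−ln(0.3083)/2.808=0.419 → t=2.217; u2·a0=0.4692·2.808=1.318 ≤ a1=2.808 → R1 fires; Z=5 M=9 B=6 E=0
Draw 9: a1=2.340, a2=0.000, a3=0.000, a0=2.340; τ=−ln(0.5215)/2.340=0.278 → t=2.496 > T=2.31: stop.
Read off M at T=2.31: 9

M at T = 9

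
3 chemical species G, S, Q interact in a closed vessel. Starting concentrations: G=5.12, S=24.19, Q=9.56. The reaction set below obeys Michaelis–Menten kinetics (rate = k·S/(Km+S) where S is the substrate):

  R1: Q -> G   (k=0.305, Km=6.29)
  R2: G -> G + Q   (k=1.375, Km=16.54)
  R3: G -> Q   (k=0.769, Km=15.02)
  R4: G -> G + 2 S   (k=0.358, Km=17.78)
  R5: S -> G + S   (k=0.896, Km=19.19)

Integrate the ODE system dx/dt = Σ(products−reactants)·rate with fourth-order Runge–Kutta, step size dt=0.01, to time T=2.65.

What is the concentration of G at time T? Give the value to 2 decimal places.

G at T = 6.38

RK4 with dt=0.01: 265 steps to T=2.65. Trajectory (selected grid times):
t=0.00: G=5.12 S=24.19 Q=9.56
t=0.29: G=5.26 S=24.24 Q=9.66
t=0.59: G=5.41 S=24.29 Q=9.76
t=0.88: G=5.55 S=24.34 Q=9.87
t=1.18: G=5.69 S=24.39 Q=9.98
t=1.47: G=5.83 S=24.44 Q=10.09
t=1.77: G=5.97 S=24.49 Q=10.21
t=2.06: G=6.11 S=24.54 Q=10.32
t=2.36: G=6.25 S=24.60 Q=10.45
t=2.65: G=6.38 S=24.65 Q=10.57
Read off G at T=2.65: 6.38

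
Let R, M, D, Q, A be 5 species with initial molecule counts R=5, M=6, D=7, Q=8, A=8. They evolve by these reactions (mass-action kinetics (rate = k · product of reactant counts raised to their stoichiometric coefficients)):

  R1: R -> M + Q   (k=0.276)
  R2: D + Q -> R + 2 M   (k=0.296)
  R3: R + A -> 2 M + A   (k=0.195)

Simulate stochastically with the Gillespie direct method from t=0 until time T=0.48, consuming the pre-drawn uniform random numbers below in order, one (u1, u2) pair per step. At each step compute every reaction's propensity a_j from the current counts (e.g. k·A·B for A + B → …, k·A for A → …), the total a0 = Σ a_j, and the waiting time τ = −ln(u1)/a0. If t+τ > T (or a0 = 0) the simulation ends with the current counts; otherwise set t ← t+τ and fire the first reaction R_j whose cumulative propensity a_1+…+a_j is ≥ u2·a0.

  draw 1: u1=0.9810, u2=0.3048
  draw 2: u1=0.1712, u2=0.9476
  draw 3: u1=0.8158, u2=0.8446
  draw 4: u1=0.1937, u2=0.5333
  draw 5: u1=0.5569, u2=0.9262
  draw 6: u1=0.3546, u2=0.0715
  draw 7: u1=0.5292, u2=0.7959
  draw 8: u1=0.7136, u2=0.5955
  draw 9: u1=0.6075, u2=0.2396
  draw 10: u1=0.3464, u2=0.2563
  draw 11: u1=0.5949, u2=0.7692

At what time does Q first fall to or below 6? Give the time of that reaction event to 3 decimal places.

t=0.000: R=5 M=6 D=7 Q=8 A=8
Draw 1: a1=1.380, a2=16.576, a3=7.800, a0=25.756; τ=−ln(0.9810)/25.756=0.001 → t=0.001; u2·a0=0.3048·25.756=7.850; a1=1.380 < 7.850 ≤ a1+a2=17.956 → R2 fires; R=6 M=8 D=6 Q=7 A=8
Draw 2: a1=1.656, a2=12.432, a3=9.360, a0=23.448; τ=−ln(0.1712)/23.448=0.075 → t=0.076; u2·a0=0.9476·23.448=22.219; a1+a2=14.088 < 22.219 ≤ a1+…+a3=23.448 → R3 fires; R=5 M=10 D=6 Q=7 A=8
Draw 3: a1=1.380, a2=12.432, a3=7.800, a0=21.612; τ=−ln(0.8158)/21.612=0.009 → t=0.085; u2·a0=0.8446·21.612=18.253; a1+a2=13.812 < 18.253 ≤ a1+…+a3=21.612 → R3 fires; R=4 M=12 D=6 Q=7 A=8
Draw 4: a1=1.104, a2=12.432, a3=6.240, a0=19.776; τ=−ln(0.1937)/19.776=0.083 → t=0.168; u2·a0=0.5333·19.776=10.547; a1=1.104 < 10.547 ≤ a1+a2=13.536 → R2 fires; R=5 M=14 D=5 Q=6 A=8
Draw 5: a1=1.380, a2=8.880, a3=7.800, a0=18.060; τ=−ln(0.5569)/18.060=0.032 → t=0.201; u2·a0=0.9262·18.060=16.727; a1+a2=10.260 < 16.727 ≤ a1+…+a3=18.060 → R3 fires; R=4 M=16 D=5 Q=6 A=8
Draw 6: a1=1.104, a2=8.880, a3=6.240, a0=16.224; τ=−ln(0.3546)/16.224=0.064 → t=0.265; u2·a0=0.0715·16.224=1.160; a1=1.104 < 1.160 ≤ a1+a2=9.984 → R2 fires; R=5 M=18 D=4 Q=5 A=8
Draw 7: a1=1.380, a2=5.920, a3=7.800, a0=15.100; τ=−ln(0.5292)/15.100=0.042 → t=0.307; u2·a0=0.7959·15.100=12.018; a1+a2=7.300 < 12.018 ≤ a1+…+a3=15.100 → R3 fires; R=4 M=20 D=4 Q=5 A=8
Draw 8: a1=1.104, a2=5.920, a3=6.240, a0=13.264; τ=−ln(0.7136)/13.264=0.025 → t=0.332; u2·a0=0.5955·13.264=7.899; a1+a2=7.024 < 7.899 ≤ a1+…+a3=13.264 → R3 fires; R=3 M=22 D=4 Q=5 A=8
Draw 9: a1=0.828, a2=5.920, a3=4.680, a0=11.428; τ=−ln(0.6075)/11.428=0.044 → t=0.376; u2·a0=0.2396·11.428=2.738; a1=0.828 < 2.738 ≤ a1+a2=6.748 → R2 fires; R=4 M=24 D=3 Q=4 A=8
Draw 10: a1=1.104, a2=3.552, a3=6.240, a0=10.896; τ=−ln(0.3464)/10.896=0.097 → t=0.473; u2·a0=0.2563·10.896=2.793; a1=1.104 < 2.793 ≤ a1+a2=4.656 → R2 fires; R=5 M=26 D=2 Q=3 A=8
Draw 11: a1=1.380, a2=1.776, a3=7.800, a0=10.956; τ=−ln(0.5949)/10.956=0.047 → t=0.521 > T=0.48: stop.
Q first becomes ≤ 6 when it reaches 6 at the event at t=0.168.

Threshold first reached at t = 0.168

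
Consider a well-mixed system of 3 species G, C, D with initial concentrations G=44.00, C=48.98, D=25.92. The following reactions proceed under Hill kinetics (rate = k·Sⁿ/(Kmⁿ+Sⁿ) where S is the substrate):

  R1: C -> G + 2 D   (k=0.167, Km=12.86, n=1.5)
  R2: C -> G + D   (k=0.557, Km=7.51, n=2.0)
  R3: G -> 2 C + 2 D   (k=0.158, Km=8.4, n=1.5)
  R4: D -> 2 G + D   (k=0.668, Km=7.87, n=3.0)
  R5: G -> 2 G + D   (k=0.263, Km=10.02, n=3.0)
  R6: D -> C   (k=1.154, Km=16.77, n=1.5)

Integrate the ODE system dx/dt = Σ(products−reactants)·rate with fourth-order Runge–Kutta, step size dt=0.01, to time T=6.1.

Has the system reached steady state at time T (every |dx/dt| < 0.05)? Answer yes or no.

RK4 with dt=0.01: 610 steps to T=6.1. Trajectory (selected grid times):
t=0.00: G=44.00 C=48.98 D=25.92
t=0.68: G=45.43 C=49.23 D=26.35
t=1.36: G=46.87 C=49.48 D=26.77
t=2.03: G=48.28 C=49.73 D=27.19
t=2.71: G=49.71 C=49.99 D=27.61
t=3.39: G=51.15 C=50.26 D=28.02
t=4.07: G=52.59 C=50.52 D=28.43
t=4.74: G=54.00 C=50.79 D=28.84
t=5.42: G=55.44 C=51.07 D=29.25
t=6.10: G=56.88 C=51.35 D=29.65
Rates at T: R1=0.1484, R2=0.5453, R3=0.1495, R4=0.6557, R5=0.2616, R6=0.8096
dx/dt at T (Σ net stoichiometry × rate): G=+2.1173, C=+0.4149, D=+0.5931
Largest |dx/dt| is |+2.1173| (G) ≥ 0.05 → not steady.

Steady state at T: no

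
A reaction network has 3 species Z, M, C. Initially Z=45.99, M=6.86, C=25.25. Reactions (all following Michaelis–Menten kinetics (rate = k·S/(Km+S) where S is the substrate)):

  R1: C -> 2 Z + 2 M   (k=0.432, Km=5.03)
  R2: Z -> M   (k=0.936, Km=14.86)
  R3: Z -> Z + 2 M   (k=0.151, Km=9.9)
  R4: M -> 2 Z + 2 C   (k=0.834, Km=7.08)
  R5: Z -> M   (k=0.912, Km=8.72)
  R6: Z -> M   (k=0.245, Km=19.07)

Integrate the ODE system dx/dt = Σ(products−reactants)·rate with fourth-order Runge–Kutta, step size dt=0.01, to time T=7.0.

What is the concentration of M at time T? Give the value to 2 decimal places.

M at T = 21.44

RK4 with dt=0.01: 700 steps to T=7.0. Trajectory (selected grid times):
t=0.00: Z=45.99 M=6.86 C=25.25
t=0.78: Z=45.95 M=8.56 C=25.65
t=1.56: Z=45.97 M=10.23 C=26.11
t=2.33: Z=46.04 M=11.86 C=26.61
t=3.11: Z=46.16 M=13.49 C=27.16
t=3.89: Z=46.31 M=15.11 C=27.74
t=4.67: Z=46.49 M=16.71 C=28.36
t=5.44: Z=46.70 M=18.28 C=28.99
t=6.22: Z=46.94 M=19.87 C=29.65
t=7.00: Z=47.19 M=21.44 C=30.33
Read off M at T=7.0: 21.44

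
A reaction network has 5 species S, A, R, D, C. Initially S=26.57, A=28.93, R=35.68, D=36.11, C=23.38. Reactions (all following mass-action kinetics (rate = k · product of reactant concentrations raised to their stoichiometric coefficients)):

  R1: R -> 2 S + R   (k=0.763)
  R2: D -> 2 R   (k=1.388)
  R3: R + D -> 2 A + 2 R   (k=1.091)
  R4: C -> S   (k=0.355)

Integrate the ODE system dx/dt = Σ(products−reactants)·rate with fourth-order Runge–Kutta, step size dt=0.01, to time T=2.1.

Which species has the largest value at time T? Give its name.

Dominant species at T: S

RK4 with dt=0.01: 210 steps to T=2.1. Trajectory (selected grid times):
t=0.00: S=26.57 A=28.93 R=35.68 D=36.11 C=23.38
t=0.23: S=52.94 A=99.43 R=72.65 D=0.00 C=21.55
t=0.47: S=81.30 A=99.43 R=72.65 D=0.00 C=19.79
t=0.70: S=108.35 A=99.43 R=72.65 D=0.00 C=18.24
t=0.93: S=135.28 A=99.43 R=72.65 D=0.00 C=16.81
t=1.17: S=163.26 A=99.43 R=72.65 D=0.00 C=15.43
t=1.40: S=189.97 A=99.43 R=72.65 D=0.00 C=14.22
t=1.63: S=216.59 A=99.43 R=72.65 D=0.00 C=13.11
t=1.87: S=244.27 A=99.43 R=72.65 D=0.00 C=12.04
t=2.10: S=270.71 A=99.43 R=72.65 D=0.00 C=11.09
At T=2.1: S=270.71 A=99.43 R=72.65 D=0.00 C=11.09; the largest is S.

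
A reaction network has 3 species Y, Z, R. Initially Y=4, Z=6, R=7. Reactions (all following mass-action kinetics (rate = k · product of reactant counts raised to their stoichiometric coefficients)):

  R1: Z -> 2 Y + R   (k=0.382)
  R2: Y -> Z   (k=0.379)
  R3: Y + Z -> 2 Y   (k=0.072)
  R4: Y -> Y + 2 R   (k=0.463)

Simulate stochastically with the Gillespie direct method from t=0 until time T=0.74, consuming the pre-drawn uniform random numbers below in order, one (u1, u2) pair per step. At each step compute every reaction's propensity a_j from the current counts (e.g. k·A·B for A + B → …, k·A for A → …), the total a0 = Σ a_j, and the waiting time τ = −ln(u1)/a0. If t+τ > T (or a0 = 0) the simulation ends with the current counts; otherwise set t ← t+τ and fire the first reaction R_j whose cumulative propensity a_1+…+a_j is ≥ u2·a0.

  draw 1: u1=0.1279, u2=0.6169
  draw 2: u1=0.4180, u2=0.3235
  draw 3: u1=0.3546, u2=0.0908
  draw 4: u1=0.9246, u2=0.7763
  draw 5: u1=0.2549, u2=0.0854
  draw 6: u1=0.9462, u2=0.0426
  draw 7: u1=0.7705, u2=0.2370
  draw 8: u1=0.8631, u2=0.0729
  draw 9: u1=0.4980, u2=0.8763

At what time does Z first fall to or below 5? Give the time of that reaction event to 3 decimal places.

t=0.000: Y=4 Z=6 R=7
Draw 1: a1=2.292, a2=1.516, a3=1.728, a4=1.852, a0=7.388; τ=−ln(0.1279)/7.388=0.278 → t=0.278; u2·a0=0.6169·7.388=4.558; a1+a2=3.808 < 4.558 ≤ a1+…+a3=5.536 → R3 fires; Y=5 Z=5 R=7
Draw 2: a1=1.910, a2=1.895, a3=1.800, a4=2.315, a0=7.920; τ=−ln(0.4180)/7.920=0.110 → t=0.388; u2·a0=0.3235·7.920=2.562; a1=1.910 < 2.562 ≤ a1+a2=3.805 → R2 fires; Y=4 Z=6 R=7
Draw 3: a1=2.292, a2=1.516, a3=1.728, a4=1.852, a0=7.388; τ=−ln(0.3546)/7.388=0.140 → t=0.529; u2·a0=0.0908·7.388=0.671 ≤ a1=2.292 → R1 fires; Y=6 Z=5 R=8
Draw 4: a1=1.910, a2=2.274, a3=2.160, a4=2.778, a0=9.122; τ=−ln(0.9246)/9.122=0.009 → t=0.537; u2·a0=0.7763·9.122=7.081; a1+…+a3=6.344 < 7.081 ≤ a1+…+a4=9.122 → R4 fires; Y=6 Z=5 R=10
Draw 5: a1=1.910, a2=2.274, a3=2.160, a4=2.778, a0=9.122; τ=−ln(0.2549)/9.122=0.150 → t=0.687; u2·a0=0.0854·9.122=0.779 ≤ a1=1.910 → R1 fires; Y=8 Z=4 R=11
Draw 6: a1=1.528, a2=3.032, a3=2.304, a4=3.704, a0=10.568; τ=−ln(0.9462)/10.568=0.005 → t=0.692; u2·a0=0.0426·10.568=0.450 ≤ a1=1.528 → R1 fires; Y=10 Z=3 R=12
Draw 7: a1=1.146, a2=3.790, a3=2.160, a4=4.630, a0=11.726; τ=−ln(0.7705)/11.726=0.022 → t=0.715; u2·a0=0.2370·11.726=2.779; a1=1.146 < 2.779 ≤ a1+a2=4.936 → R2 fires; Y=9 Z=4 R=12
Draw 8: a1=1.528, a2=3.411, a3=2.592, a4=4.167, a0=11.698; τ=−ln(0.8631)/11.698=0.013 → t=0.727; u2·a0=0.0729·11.698=0.853 ≤ a1=1.528 → R1 fires; Y=11 Z=3 R=13
Draw 9: a1=1.146, a2=4.169, a3=2.376, a4=5.093, a0=12.784; τ=−ln(0.4980)/12.784=0.055 → t=0.782 > T=0.74: stop.
Z first becomes ≤ 5 when it reaches 5 at the event at t=0.278.

Threshold first reached at t = 0.278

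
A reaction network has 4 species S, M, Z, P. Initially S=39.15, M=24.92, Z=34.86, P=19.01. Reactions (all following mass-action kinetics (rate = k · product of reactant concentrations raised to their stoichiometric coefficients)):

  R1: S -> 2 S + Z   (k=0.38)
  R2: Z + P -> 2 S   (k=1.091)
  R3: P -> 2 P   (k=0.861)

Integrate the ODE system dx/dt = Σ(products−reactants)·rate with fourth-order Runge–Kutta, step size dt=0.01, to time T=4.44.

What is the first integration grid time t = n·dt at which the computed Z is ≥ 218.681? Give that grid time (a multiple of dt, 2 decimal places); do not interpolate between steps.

Threshold first reached at t = 3.39

RK4 with dt=0.01: 444 steps to T=4.44. Trajectory (selected grid times):
t=0.00: S=39.15 M=24.92 Z=34.86 P=19.01
t=0.49: S=93.78 M=24.92 Z=30.61 P=0.00
t=0.99: S=113.41 M=24.92 Z=50.23 P=0.00
t=1.48: S=136.62 M=24.92 Z=73.44 P=0.00
t=1.97: S=164.58 M=24.92 Z=101.40 P=0.00
t=2.47: S=199.01 M=24.92 Z=135.84 P=0.00
t=2.96: S=239.74 M=24.92 Z=176.57 P=0.00
t=3.38: S=281.23 M=24.92 Z=218.06 P=0.00
t=3.39: S=282.30 M=24.92 Z=219.13 P=0.00
t=3.45: S=288.81 M=24.92 Z=225.64 P=0.00
t=3.95: S=349.24 M=24.92 Z=286.07 P=0.00
t=4.44: S=420.72 M=24.92 Z=357.55 P=0.00
Z(3.38)=218.056 < 218.681 but Z(3.39)=219.126 ≥ 218.681, so the first grid time is t=3.39.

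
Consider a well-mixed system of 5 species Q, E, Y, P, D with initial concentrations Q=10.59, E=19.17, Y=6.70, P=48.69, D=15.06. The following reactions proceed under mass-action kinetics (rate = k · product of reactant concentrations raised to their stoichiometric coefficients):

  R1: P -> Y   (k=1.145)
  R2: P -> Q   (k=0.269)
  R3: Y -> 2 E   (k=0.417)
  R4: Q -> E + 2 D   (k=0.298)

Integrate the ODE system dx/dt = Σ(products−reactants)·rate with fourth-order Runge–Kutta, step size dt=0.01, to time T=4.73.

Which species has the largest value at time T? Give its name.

RK4 with dt=0.01: 473 steps to T=4.73. Trajectory (selected grid times):
t=0.00: Q=10.59 E=19.17 Y=6.70 P=48.69 D=15.06
t=0.53: Q=13.52 E=28.57 Y=23.77 P=23.01 D=18.97
t=1.05: Q=13.67 E=42.15 Y=27.75 P=11.03 D=23.23
t=1.58: Q=12.69 E=56.33 Y=26.41 P=5.21 D=27.41
t=2.10: Q=11.34 E=68.99 Y=23.21 P=2.50 D=31.14
t=2.63: Q=9.91 E=80.12 Y=19.56 P=1.18 D=34.49
t=3.15: Q=8.60 E=89.29 Y=16.19 P=0.57 D=37.36
t=3.68: Q=7.39 E=97.02 Y=13.19 P=0.27 D=39.88
t=4.20: Q=6.36 E=103.25 Y=10.72 P=0.13 D=42.01
t=4.73: Q=5.44 E=108.45 Y=8.64 P=0.06 D=43.87
At T=4.73: Q=5.44 E=108.45 Y=8.64 P=0.06 D=43.87; the largest is E.

Dominant species at T: E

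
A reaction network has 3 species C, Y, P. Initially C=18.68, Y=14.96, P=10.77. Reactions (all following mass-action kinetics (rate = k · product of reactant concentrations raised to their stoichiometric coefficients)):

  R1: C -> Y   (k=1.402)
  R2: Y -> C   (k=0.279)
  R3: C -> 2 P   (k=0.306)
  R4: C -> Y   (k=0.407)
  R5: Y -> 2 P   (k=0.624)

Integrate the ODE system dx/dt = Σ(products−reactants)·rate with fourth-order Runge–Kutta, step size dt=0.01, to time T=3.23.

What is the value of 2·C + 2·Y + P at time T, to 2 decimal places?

Value at T = 78.05

Check how each reaction changes W = 2·C + 2·Y + P (weight of products minus weight of reactants):
R1: C -> Y: (2·1) − (2·1) = 2 − 2 = 0
R2: Y -> C: (2·1) − (2·1) = 2 − 2 = 0
R3: C -> 2 P: (1·2) − (2·1) = 2 − 2 = 0
R4: C -> Y: (2·1) − (2·1) = 2 − 2 = 0
R5: Y -> 2 P: (1·2) − (2·1) = 2 − 2 = 0
Every reaction leaves W unchanged, so W is conserved and no simulation is needed: W(T) = W(0) = 2·18.68 + 2·14.96 + 10.77 = 78.05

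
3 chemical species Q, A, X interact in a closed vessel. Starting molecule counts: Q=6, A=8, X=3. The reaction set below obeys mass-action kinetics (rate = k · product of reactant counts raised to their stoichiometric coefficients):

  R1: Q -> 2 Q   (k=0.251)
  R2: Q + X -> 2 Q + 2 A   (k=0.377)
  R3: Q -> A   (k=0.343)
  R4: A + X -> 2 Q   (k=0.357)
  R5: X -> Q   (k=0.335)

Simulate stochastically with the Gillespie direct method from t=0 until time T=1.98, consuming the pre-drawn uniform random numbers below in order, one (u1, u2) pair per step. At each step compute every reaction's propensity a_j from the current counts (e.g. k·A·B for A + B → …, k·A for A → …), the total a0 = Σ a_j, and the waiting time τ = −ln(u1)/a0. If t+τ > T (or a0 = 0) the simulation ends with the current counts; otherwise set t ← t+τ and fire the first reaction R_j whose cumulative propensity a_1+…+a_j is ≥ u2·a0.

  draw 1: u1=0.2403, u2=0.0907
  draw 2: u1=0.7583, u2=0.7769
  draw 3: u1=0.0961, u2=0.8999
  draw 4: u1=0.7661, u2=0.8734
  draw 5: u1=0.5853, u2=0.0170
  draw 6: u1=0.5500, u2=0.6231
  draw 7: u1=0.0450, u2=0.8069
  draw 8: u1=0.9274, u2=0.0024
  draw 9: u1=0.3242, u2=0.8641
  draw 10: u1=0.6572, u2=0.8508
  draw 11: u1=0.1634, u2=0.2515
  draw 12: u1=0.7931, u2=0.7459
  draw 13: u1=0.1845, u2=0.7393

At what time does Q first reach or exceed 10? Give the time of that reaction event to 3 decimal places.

t=0.000: Q=6 A=8 X=3
Draw 1: a1=1.506, a2=6.786, a3=2.058, a4=8.568, a5=1.005, a0=19.923; τ=−ln(0.2403)/19.923=0.072 → t=0.072; u2·a0=0.0907·19.923=1.807; a1=1.506 < 1.807 ≤ a1+a2=8.292 → R2 fires; Q=7 A=10 X=2
Draw 2: a1=1.757, a2=5.278, a3=2.401, a4=7.140, a5=0.670, a0=17.246; τ=−ln(0.7583)/17.246=0.016 → t=0.088; u2·a0=0.7769·17.246=13.398; a1+…+a3=9.436 < 13.398 ≤ a1+…+a4=16.576 → R4 fires; Q=9 A=9 X=1
Draw 3: a1=2.259, a2=3.393, a3=3.087, a4=3.213, a5=0.335, a0=12.287; τ=−ln(0.0961)/12.287=0.191 → t=0.278; u2·a0=0.8999·12.287=11.057; a1+…+a3=8.739 < 11.057 ≤ a1+…+a4=11.952 → R4 fires; Q=11 A=8 X=0
Draw 4: a1=2.761, a2=0.000, a3=3.773, a4=0.000, a5=0.000, a0=6.534; τ=−ln(0.7661)/6.534=0.041 → t=0.319; u2·a0=0.8734·6.534=5.707; a1+a2=2.761 < 5.707 ≤ a1+…+a3=6.534 → R3 fires; Q=10 A=9 X=0
Draw 5: a1=2.510, a2=0.000, a3=3.430, a4=0.000, a5=0.000, a0=5.940; τ=−ln(0.5853)/5.940=0.090 → t=0.409; u2·a0=0.0170·5.940=0.101 ≤ a1=2.510 → R1 fires; Q=11 A=9 X=0
Draw 6: a1=2.761, a2=0.000, a3=3.773, a4=0.000, a5=0.000, a0=6.534; τ=−ln(0.5500)/6.534=0.091 → t=0.501; u2·a0=0.6231·6.534=4.071; a1+a2=2.761 < 4.071 ≤ a1+…+a3=6.534 → R3 fires; Q=10 A=10 X=0
Draw 7: a1=2.510, a2=0.000, a3=3.430, a4=0.000, a5=0.000, a0=5.940; τ=−ln(0.0450)/5.940=0.522 → t=1.023; u2·a0=0.8069·5.940=4.793; a1+a2=2.510 < 4.793 ≤ a1+…+a3=5.940 → R3 fires; Q=9 A=11 X=0
Draw 8: a1=2.259, a2=0.000, a3=3.087, a4=0.000, a5=0.000, a0=5.346; τ=−ln(0.9274)/5.346=0.014 → t=1.037; u2·a0=0.0024·5.346=0.013 ≤ a1=2.259 → R1 fires; Q=10 A=11 X=0
Draw 9: a1=2.510, a2=0.000, a3=3.430, a4=0.000, a5=0.000, a0=5.940; τ=−ln(0.3242)/5.940=0.190 → t=1.226; u2·a0=0.8641·5.940=5.133; a1+a2=2.510 < 5.133 ≤ a1+…+a3=5.940 → R3 fires; Q=9 A=12 X=0
Draw 10: a1=2.259, a2=0.000, a3=3.087, a4=0.000, a5=0.000, a0=5.346; τ=−ln(0.6572)/5.346=0.079 → t=1.305; u2·a0=0.8508·5.346=4.548; a1+a2=2.259 < 4.548 ≤ a1+…+a3=5.346 → R3 fires; Q=8 A=13 X=0
Draw 11: a1=2.008, a2=0.000, a3=2.744, a4=0.000, a5=0.000, a0=4.752; τ=−ln(0.1634)/4.752=0.381 → t=1.686; u2·a0=0.2515·4.752=1.195 ≤ a1=2.008 → R1 fires; Q=9 A=13 X=0
Draw 12: a1=2.259, a2=0.000, a3=3.087, a4=0.000, a5=0.000, a0=5.346; τ=−ln(0.7931)/5.346=0.043 → t=1.730; u2·a0=0.7459·5.346=3.988; a1+a2=2.259 < 3.988 ≤ a1+…+a3=5.346 → R3 fires; Q=8 A=14 X=0
Draw 13: a1=2.008, a2=0.000, a3=2.744, a4=0.000, a5=0.000, a0=4.752; τ=−ln(0.1845)/4.752=0.356 → t=2.085 > T=1.98: stop.
Q first becomes ≥ 10 when it reaches 11 at the event at t=0.278.

Threshold first reached at t = 0.278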